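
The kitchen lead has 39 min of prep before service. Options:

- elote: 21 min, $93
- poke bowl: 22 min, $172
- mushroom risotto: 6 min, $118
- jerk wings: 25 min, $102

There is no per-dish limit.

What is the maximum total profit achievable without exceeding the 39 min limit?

Taking 6×mushroom risotto: 36 min used, 708 in profit.

708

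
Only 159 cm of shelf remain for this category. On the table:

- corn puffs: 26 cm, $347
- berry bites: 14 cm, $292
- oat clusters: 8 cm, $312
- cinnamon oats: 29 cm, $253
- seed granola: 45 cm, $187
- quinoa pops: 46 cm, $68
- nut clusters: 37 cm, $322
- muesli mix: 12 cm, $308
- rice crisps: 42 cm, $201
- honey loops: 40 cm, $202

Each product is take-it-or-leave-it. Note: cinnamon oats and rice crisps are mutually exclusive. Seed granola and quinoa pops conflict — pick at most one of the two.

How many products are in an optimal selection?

6

Optimal total is 1834.
corn puffs + berry bites + oat clusters + cinnamon oats + nut clusters + muesli mix hits 1834 at 126 cm.
All optima have 6 products.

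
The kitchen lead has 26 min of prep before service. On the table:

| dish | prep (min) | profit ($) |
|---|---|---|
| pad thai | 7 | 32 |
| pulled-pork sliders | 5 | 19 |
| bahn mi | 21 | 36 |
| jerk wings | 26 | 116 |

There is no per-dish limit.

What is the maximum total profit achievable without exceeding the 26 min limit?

116

Greedy by ratio would take 3×pad thai + pulled-pork sliders: 26 min used, total 115.
Replace 3×pad thai and pulled-pork sliders with jerk wings: the trade gains 1 net, giving 116 at 26 min.
Every other selection either busts 26 min or fails to beat 116.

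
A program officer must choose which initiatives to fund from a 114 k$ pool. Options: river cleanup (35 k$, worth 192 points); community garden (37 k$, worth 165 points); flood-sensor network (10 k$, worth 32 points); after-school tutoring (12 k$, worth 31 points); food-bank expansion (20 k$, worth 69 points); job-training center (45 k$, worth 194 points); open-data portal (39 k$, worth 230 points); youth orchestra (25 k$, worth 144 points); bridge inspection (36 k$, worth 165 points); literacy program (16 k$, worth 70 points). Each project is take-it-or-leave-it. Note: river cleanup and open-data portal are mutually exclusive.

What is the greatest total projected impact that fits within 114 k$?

571

Best packing: community garden + flood-sensor network + open-data portal + youth orchestra — 111 k$, 571 total.
Flood-sensor network + open-data portal + youth orchestra + bridge inspection matches that 571 at 110 k$; no feasible combination exceeds it.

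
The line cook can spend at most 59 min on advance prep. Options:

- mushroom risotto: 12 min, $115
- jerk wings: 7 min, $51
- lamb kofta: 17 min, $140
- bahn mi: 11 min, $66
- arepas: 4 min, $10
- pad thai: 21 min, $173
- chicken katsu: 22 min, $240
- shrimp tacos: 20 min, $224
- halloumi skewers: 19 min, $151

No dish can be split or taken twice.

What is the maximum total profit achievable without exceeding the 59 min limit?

604

Density check — shrimp tacos 11.20, chicken katsu 10.91, mushroom risotto 9.58 are the best per min.
Taking the top-ratio dishes first gives mushroom risotto + arepas + chicken katsu + shrimp tacos for 589 (58 min).
Dropping mushroom risotto and arepas frees 16 min; slotting in lamb kofta (17 min) lifts the total to 604 at 59 min.
Next best is mushroom risotto + arepas + chicken katsu + shrimp tacos at 589 (58 min) — short by 15.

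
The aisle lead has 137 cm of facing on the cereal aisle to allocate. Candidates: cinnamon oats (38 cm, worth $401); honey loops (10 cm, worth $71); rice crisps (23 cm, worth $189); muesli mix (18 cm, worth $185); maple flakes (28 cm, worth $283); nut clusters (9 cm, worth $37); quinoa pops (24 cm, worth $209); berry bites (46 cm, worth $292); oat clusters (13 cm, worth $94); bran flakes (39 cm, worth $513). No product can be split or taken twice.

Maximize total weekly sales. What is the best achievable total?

1476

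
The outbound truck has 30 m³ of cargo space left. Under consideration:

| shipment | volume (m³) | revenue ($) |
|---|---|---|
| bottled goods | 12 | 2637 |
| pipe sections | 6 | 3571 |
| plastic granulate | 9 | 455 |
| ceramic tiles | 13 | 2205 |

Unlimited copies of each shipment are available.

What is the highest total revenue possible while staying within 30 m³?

17855

By revenue per m³: pipe sections 595.17, bottled goods 219.75, ceramic tiles 169.62, plastic granulate 50.56 lead.
Taking 5×pipe sections: 30 m³ used, 17855 in revenue.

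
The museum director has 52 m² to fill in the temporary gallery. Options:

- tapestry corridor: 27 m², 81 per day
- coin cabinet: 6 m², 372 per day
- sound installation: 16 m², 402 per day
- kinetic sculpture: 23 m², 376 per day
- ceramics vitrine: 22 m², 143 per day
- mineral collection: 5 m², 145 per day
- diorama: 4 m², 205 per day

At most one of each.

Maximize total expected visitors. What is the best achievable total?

A density-first pass picks coin cabinet + sound installation + mineral collection + diorama — 1124 at 31 m².
The 5 m² tied up in mineral collection is better spent on kinetic sculpture — total rises to 1355 (49 m²).
Every other selection either busts 52 m² or fails to beat 1355.

1355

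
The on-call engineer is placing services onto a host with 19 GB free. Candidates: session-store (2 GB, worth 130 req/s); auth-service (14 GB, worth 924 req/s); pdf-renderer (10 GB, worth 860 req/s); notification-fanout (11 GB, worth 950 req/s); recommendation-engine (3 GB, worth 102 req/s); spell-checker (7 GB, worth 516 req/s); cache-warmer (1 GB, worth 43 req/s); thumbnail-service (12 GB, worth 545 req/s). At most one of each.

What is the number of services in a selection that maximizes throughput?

3

Best achievable throughput is 1509.
notification-fanout + spell-checker + cache-warmer hits 1509 at 19 GB.
Any selection reaching 1509 contains exactly 3 services.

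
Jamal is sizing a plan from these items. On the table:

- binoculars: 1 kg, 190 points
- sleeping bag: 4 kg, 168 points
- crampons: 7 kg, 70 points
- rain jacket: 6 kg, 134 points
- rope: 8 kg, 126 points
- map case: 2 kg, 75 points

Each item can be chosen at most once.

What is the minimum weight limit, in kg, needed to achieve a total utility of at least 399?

Need the lightest bundle worth ≥ 399.
binoculars + sleeping bag + map case: 433 utility at 7 kg.
Any bundle with less than 7 kg falls short of 399.

7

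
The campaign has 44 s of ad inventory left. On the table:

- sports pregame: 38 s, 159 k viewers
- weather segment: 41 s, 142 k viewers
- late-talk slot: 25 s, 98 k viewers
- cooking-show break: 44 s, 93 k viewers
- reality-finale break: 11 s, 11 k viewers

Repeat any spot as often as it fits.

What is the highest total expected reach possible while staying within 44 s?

159

Ranking by ratio (expected reach/s): sports pregame 4.18, late-talk slot 3.92, weather segment 3.46, cooking-show break 2.11.
Best packing: sports pregame — 38 s, 159 total.
No other feasible combination exceeds 159.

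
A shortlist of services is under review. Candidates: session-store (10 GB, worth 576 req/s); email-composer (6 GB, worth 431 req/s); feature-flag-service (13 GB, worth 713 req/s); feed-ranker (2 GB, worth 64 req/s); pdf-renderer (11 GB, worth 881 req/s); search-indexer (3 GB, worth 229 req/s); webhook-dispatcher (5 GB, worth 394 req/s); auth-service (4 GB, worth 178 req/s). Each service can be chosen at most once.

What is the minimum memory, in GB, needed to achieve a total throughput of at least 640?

Minimise GB subject to total throughput ≥ 640.
email-composer + search-indexer reaches 660 using 9 GB.
Any bundle with less than 9 GB falls short of 640.

9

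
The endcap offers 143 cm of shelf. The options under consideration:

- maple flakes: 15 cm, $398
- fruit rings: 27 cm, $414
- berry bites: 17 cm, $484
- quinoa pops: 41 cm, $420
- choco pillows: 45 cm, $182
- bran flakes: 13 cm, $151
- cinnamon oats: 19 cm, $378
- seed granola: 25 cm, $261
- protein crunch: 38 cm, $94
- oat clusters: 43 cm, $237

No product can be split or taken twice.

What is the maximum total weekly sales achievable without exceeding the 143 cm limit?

2245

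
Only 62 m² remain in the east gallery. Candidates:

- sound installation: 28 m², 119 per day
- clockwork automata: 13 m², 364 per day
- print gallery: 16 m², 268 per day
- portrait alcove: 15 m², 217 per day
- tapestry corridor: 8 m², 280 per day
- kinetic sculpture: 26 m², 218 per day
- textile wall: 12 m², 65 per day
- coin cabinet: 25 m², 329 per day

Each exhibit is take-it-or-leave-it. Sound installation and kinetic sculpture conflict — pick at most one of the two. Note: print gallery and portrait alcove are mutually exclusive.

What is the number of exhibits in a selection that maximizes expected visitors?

4

The maximum expected visitors within 62 m² is 1241.
One optimal bundle: clockwork automata + print gallery + tapestry corridor + coin cabinet (62 m²).
All optima have 4 exhibits.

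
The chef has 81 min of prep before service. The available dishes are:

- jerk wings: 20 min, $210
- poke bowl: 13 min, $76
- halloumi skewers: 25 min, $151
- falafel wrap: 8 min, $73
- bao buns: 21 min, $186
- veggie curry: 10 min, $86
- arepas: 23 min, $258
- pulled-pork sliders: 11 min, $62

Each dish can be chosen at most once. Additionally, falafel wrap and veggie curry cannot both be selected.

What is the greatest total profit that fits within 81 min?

740

Filling by ratio: jerk wings + falafel wrap + bao buns + arepas for 727, with 9 min left unused.
Dropping falafel wrap frees 8 min; slotting in veggie curry (10 min) lifts the total to 740 at 74 min.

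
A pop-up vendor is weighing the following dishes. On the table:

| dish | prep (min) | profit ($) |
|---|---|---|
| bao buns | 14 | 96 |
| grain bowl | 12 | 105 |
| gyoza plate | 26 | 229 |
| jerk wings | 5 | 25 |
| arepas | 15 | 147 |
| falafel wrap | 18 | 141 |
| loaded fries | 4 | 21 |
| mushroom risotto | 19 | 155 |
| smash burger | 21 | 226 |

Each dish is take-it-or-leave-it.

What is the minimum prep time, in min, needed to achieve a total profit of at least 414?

Need the lightest bundle worth ≥ 414.
jerk wings + arepas + loaded fries + smash burger: 419 profit at 45 min.
No combination under 45 min hits 414.

45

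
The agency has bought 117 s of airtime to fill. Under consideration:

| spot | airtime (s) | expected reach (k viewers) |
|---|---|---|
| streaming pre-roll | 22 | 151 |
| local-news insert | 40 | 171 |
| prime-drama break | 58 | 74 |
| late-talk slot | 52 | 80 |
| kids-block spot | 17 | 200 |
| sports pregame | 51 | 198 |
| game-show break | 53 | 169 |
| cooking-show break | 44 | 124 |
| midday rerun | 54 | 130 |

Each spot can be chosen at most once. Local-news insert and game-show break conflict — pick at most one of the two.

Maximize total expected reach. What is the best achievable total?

569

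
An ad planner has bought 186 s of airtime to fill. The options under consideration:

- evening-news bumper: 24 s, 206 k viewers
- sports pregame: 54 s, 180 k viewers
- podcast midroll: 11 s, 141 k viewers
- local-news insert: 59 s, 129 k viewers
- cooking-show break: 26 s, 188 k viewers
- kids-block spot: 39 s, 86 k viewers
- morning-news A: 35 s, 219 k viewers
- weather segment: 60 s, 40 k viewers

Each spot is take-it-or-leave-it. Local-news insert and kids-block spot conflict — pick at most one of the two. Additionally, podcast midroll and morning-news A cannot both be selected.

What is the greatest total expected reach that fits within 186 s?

879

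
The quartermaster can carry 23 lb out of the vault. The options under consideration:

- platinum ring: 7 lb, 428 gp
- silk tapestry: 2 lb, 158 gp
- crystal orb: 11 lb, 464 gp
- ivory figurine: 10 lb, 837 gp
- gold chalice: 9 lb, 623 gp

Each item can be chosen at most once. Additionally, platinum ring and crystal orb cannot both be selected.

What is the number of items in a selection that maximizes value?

The maximum value within 23 lb is 1618.
For example silk tapestry + ivory figurine + gold chalice achieves it, using 21 lb.
Every optimal selection uses 3 items.

3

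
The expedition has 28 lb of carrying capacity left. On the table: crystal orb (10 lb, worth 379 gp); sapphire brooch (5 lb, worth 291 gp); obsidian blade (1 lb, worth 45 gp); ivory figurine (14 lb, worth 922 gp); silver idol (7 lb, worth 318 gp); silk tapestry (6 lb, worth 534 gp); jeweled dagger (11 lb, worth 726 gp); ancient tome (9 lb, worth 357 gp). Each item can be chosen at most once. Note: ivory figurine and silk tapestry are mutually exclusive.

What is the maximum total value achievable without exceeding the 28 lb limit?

1693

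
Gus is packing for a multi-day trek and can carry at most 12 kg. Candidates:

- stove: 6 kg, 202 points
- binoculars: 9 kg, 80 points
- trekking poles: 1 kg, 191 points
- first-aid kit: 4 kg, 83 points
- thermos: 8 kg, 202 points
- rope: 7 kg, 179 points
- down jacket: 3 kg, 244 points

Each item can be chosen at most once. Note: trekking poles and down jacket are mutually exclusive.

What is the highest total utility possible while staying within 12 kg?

476

By utility per kg: trekking poles 191.00, down jacket 81.33, stove 33.67, rope 25.57 lead.
Stove + trekking poles + first-aid kit uses 11 of the 12 kg and totals 476.
An exhaustive check of the 128 subsets confirms 476.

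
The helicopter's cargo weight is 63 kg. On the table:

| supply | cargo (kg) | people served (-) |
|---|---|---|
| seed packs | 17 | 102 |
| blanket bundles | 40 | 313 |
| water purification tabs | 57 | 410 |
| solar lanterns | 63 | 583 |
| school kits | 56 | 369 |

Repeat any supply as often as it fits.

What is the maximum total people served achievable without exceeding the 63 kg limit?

Density check — solar lanterns 9.25, blanket bundles 7.83, water purification tabs 7.19, school kits 6.59 are the best per kg.
Best packing: solar lanterns — 63 kg, 583 total.

583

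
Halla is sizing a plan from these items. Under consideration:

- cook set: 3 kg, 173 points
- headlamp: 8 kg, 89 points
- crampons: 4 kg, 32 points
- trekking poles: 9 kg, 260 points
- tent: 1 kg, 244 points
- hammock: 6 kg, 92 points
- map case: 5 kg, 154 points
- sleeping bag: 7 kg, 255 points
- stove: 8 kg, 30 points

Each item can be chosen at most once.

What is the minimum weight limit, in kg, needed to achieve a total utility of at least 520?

9

Look for the lowest-weight combination reaching 520.
Taking cook set + tent + map case gives 571 (≥ 520) for 9 kg.
No combination under 9 kg hits 520.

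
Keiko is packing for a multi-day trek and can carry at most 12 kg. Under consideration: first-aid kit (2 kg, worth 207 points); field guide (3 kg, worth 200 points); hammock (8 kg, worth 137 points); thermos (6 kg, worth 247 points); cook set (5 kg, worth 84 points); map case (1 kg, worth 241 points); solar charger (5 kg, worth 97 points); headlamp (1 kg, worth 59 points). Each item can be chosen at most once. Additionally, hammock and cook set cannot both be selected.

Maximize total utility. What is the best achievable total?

By utility per kg: map case 241.00, first-aid kit 103.50, field guide 66.67, headlamp 59.00 lead.
A density-first pass picks first-aid kit + field guide + map case + solar charger + headlamp — 804 at 12 kg.
Replace solar charger and headlamp with thermos: the trade gains 91 net, giving 895 at 12 kg.
Runner-up first-aid kit + field guide + map case + solar charger + headlamp tops out at 804.

895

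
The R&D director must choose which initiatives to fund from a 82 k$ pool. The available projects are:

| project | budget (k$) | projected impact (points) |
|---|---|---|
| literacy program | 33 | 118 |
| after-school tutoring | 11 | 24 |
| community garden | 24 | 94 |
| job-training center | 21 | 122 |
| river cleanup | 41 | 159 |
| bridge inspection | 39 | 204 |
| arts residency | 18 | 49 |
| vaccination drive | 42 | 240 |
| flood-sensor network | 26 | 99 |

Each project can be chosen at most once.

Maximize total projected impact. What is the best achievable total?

Density check — job-training center 5.81, vaccination drive 5.71, bridge inspection 5.23, community garden 3.92 are the best per k$.
The ratio heuristic lands on job-training center + arts residency + vaccination drive (411) but leaves 1 k$ idle.
Replace job-training center and arts residency with bridge inspection: the trade gains 33 net, giving 444 at 81 k$.

444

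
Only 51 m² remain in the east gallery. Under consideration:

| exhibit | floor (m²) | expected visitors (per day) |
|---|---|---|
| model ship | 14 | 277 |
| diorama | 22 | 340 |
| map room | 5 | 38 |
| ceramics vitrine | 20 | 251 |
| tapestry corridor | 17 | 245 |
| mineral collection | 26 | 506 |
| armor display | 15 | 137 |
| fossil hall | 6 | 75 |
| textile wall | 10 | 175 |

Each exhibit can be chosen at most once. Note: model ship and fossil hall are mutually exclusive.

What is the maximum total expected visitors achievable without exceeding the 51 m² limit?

958

Best packing: model ship + mineral collection + textile wall — 50 m², 958 total.
Next best is diorama + mineral collection at 846 (48 m²) — short by 112.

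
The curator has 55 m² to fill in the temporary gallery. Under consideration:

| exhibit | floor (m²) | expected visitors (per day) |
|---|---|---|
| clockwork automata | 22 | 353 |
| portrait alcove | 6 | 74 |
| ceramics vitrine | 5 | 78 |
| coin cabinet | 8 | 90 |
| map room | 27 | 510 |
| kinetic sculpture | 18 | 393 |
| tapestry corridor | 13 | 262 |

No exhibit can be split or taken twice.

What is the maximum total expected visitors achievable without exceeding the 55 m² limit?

Taking clockwork automata + kinetic sculpture + tapestry corridor: 53 m² used, 1008 in expected visitors.
Next best is coin cabinet + map room + kinetic sculpture at 993 (53 m²) — short by 15.

1008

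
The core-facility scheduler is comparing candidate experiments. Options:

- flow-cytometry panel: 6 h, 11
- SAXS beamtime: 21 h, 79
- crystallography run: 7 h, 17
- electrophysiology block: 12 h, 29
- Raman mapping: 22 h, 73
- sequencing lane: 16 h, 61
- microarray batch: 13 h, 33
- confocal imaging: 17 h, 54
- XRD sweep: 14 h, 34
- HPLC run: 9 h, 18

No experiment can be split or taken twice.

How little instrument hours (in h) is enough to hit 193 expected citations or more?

54

Minimise h subject to total expected citations ≥ 193.
Taking SAXS beamtime + sequencing lane + confocal imaging gives 194 (≥ 193) for 54 h.
Below 54 h the best achievable stays under 193.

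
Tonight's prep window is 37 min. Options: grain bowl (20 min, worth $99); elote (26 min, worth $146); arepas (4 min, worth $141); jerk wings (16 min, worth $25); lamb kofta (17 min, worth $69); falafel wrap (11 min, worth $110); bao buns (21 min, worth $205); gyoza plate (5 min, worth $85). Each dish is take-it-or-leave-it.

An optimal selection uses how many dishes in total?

Optimal total is 456.
One optimal bundle: arepas + falafel wrap + bao buns (36 min).
Every optimal selection uses 3 dishes.

3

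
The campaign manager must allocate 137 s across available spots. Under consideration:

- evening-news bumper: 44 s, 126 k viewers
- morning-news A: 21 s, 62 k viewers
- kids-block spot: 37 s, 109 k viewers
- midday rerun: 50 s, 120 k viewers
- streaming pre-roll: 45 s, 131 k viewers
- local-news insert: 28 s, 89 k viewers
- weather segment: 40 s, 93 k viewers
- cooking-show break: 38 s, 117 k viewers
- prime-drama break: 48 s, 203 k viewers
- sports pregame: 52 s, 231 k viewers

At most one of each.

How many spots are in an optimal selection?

Optimal total is 543.
For example kids-block spot + prime-drama break + sports pregame achieves it, using 137 s.
All optima have 3 spots.

3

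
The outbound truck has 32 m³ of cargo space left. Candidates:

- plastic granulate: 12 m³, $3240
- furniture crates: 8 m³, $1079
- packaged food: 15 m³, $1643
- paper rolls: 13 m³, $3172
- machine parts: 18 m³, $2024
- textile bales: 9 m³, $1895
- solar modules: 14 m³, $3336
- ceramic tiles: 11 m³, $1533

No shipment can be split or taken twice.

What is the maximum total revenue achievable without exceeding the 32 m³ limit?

A density-first pass picks plastic granulate + paper rolls — 6412 at 25 m³.
The 13 m³ tied up in paper rolls is better spent on textile bales + ceramic tiles — total rises to 6668 (32 m³).
No other feasible combination exceeds 6668.

6668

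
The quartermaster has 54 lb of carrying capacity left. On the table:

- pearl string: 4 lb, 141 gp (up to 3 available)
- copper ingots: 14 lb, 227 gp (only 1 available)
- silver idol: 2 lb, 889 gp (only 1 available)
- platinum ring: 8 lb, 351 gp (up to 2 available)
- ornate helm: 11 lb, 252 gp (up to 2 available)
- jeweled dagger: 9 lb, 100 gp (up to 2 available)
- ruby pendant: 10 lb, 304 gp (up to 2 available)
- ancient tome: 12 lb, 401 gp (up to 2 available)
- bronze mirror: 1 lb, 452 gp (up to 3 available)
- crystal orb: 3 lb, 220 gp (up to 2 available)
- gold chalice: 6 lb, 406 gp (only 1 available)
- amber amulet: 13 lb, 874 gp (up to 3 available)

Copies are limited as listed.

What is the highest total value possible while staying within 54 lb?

Filling by ratio: silver idol + platinum ring + 3×bronze mirror + 2×crystal orb + gold chalice + 2×amber amulet for 5190, with 3 lb left unused.
Dropping platinum ring and crystal orb frees 11 lb; slotting in amber amulet (13 lb) lifts the total to 5493 at 53 lb.
Every other selection either busts 54 lb or exceeds an availability limit or fails to beat 5493.

5493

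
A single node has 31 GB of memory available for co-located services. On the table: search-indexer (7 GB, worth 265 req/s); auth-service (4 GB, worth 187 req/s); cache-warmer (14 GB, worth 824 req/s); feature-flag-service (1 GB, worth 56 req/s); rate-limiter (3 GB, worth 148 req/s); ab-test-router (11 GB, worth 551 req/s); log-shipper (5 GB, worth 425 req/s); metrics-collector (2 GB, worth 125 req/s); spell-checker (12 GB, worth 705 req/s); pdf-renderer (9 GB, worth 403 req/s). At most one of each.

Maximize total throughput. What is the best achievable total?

Taking the top-ratio services first gives auth-service + cache-warmer + feature-flag-service + rate-limiter + log-shipper + metrics-collector for 1765 (29 GB).
Using the slack differently, cache-warmer + log-shipper + spell-checker comes to 1954 at 31 GB.
Next best is feature-flag-service + ab-test-router + log-shipper + metrics-collector + spell-checker at 1862 (31 GB) — short by 92.

1954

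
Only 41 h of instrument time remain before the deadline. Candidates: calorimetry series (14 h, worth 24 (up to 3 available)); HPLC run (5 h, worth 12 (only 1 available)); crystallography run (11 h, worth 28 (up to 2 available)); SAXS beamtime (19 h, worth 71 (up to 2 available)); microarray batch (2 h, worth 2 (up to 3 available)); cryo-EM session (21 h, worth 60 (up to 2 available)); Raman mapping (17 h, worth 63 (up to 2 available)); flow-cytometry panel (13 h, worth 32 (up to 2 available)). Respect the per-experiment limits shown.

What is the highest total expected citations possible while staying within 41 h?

146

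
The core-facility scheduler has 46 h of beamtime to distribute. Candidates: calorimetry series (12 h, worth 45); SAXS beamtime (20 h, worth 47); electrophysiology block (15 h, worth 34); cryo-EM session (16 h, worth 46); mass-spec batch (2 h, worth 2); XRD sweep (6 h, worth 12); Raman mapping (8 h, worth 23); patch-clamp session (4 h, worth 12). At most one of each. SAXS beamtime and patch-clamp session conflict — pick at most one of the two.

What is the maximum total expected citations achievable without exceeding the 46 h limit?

Best packing: calorimetry series + cryo-EM session + XRD sweep + Raman mapping + patch-clamp session — 46 h, 138 total.

138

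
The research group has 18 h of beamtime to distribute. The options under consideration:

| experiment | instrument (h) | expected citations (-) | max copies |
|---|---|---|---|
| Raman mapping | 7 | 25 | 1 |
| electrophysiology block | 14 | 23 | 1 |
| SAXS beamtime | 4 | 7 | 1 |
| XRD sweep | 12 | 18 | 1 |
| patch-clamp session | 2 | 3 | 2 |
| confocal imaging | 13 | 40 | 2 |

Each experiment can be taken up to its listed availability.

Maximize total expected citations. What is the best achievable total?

47

Density check — Raman mapping 3.57, confocal imaging 3.08, SAXS beamtime 1.75 are the best per h.
The ratio heuristic lands on Raman mapping + SAXS beamtime + 2×patch-clamp session (38) but leaves 3 h idle.
Replace Raman mapping and 2×patch-clamp session with confocal imaging: the trade gains 9 net, giving 47 at 17 h.
Nothing else within 18 h beats 47.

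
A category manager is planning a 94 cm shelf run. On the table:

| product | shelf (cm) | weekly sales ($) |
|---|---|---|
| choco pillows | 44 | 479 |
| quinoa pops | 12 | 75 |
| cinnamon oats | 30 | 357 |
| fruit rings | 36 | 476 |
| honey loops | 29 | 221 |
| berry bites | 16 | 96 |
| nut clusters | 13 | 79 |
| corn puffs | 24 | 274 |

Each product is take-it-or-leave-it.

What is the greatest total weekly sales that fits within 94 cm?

1107

Best packing: cinnamon oats + fruit rings + corn puffs — 90 cm, 1107 total.
Next best is choco pillows + fruit rings + nut clusters at 1034 (93 cm) — short by 73.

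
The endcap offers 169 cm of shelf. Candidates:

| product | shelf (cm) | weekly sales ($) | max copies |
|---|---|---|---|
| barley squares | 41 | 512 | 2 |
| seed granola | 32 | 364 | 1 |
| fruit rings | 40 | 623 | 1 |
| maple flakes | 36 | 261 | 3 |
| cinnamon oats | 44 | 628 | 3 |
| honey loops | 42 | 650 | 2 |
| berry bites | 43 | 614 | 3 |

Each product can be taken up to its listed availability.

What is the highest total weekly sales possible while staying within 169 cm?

2551

Taking the top-ratio products first gives fruit rings + 2×honey loops + berry bites for 2537 (167 cm).
The 43 cm tied up in berry bites is better spent on cinnamon oats — total rises to 2551 (168 cm).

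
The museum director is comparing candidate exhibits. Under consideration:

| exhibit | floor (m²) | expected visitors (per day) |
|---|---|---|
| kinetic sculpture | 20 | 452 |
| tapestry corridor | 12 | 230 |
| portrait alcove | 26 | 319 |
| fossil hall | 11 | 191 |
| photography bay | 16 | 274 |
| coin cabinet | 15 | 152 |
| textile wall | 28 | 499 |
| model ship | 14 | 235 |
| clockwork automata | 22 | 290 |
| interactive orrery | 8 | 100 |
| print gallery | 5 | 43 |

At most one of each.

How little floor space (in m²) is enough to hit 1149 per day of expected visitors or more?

Need the lightest bundle worth ≥ 1149.
kinetic sculpture + tapestry corridor + textile wall reaches 1181 using 60 m².
Any bundle with less than 60 m² falls short of 1149.

60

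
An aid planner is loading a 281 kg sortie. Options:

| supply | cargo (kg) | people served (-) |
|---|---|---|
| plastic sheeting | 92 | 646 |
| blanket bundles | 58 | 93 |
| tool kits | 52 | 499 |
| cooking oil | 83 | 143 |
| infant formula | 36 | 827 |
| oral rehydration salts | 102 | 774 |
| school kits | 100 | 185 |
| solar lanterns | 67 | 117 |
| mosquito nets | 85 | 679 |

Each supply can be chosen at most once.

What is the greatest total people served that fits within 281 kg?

The ratio ordering already packs tightly: tool kits + infant formula + oral rehydration salts + mosquito nets, 275 kg, 2779.
Next best is plastic sheeting + tool kits + infant formula + mosquito nets at 2651 (265 kg) — short by 128.

2779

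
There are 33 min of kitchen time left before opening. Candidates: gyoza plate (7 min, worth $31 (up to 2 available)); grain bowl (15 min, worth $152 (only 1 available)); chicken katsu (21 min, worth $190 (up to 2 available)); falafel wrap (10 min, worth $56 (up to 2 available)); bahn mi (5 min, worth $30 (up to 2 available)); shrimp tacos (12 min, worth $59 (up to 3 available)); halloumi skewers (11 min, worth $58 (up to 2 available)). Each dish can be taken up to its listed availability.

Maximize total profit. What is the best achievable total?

251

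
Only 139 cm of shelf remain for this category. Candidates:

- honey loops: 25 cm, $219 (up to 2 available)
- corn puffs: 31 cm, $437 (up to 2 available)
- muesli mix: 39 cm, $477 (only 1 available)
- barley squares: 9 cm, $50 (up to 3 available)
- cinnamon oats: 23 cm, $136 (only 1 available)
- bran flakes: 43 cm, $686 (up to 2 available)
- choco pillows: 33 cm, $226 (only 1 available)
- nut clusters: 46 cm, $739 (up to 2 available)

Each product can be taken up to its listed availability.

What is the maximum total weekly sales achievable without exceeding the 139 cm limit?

Density check — nut clusters 16.07, bran flakes 15.95, corn puffs 14.10 are the best per cm.
Taking bran flakes + 2×nut clusters: 135 cm used, 2164 in weekly sales.
The spare 4 cm is too small for any remaining product, and no exchange beats 2164.

2164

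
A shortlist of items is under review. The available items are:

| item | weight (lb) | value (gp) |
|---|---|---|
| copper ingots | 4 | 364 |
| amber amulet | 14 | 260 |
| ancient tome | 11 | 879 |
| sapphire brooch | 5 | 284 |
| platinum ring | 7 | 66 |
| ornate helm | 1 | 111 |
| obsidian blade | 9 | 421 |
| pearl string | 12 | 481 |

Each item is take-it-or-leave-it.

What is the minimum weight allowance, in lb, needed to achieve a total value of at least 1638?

21

Need the lightest bundle worth ≥ 1638.
Taking copper ingots + ancient tome + sapphire brooch + ornate helm gives 1638 (≥ 1638) for 21 lb.
No combination under 21 lb hits 1638.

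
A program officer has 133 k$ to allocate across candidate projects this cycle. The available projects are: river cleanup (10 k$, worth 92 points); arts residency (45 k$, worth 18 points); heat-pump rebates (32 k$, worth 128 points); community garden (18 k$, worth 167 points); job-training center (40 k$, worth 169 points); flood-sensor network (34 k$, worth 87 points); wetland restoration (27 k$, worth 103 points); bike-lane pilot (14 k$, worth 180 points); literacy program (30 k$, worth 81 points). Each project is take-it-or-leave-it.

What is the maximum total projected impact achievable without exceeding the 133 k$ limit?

Greedy by ratio would take river cleanup + heat-pump rebates + community garden + job-training center + bike-lane pilot: 114 k$ used, total 736.
Replace job-training center with wetland restoration + literacy program: the trade gains 15 net, giving 751 at 131 k$.

751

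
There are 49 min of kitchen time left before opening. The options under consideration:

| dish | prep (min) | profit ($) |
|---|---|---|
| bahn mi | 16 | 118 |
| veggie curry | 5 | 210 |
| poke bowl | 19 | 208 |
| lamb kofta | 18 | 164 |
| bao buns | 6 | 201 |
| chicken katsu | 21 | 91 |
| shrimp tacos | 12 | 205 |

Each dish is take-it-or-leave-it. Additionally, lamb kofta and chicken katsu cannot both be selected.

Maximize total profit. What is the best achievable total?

824

Density check — veggie curry 42.00, bao buns 33.50, shrimp tacos 17.08 are the best per min.
Taking veggie curry + poke bowl + bao buns + shrimp tacos: 42 min used, 824 in profit.
Next best is veggie curry + poke bowl + lamb kofta + bao buns at 783 (48 min) — short by 41.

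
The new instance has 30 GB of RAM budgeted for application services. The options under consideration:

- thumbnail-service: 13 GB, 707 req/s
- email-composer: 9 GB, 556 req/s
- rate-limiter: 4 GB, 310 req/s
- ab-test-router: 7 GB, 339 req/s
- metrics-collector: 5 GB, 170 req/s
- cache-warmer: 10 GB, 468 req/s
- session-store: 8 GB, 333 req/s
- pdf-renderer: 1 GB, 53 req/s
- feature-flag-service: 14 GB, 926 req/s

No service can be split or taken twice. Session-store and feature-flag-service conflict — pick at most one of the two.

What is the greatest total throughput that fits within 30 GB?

Density check — rate-limiter 77.50, feature-flag-service 66.14, email-composer 61.78 are the best per GB.
The ratio ordering already packs tightly: email-composer + rate-limiter + pdf-renderer + feature-flag-service, 28 GB, 1845.

1845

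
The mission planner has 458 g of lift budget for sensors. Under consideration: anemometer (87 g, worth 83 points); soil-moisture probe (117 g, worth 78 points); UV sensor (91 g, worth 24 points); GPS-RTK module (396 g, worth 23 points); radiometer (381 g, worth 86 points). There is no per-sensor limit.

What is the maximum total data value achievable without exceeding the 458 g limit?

415

Density check — anemometer 0.95, soil-moisture probe 0.67, UV sensor 0.26 are the best per g.
5×anemometer uses 435 of the 458 g and totals 415.
The spare 23 g is too small for any remaining sensor, and no exchange beats 415.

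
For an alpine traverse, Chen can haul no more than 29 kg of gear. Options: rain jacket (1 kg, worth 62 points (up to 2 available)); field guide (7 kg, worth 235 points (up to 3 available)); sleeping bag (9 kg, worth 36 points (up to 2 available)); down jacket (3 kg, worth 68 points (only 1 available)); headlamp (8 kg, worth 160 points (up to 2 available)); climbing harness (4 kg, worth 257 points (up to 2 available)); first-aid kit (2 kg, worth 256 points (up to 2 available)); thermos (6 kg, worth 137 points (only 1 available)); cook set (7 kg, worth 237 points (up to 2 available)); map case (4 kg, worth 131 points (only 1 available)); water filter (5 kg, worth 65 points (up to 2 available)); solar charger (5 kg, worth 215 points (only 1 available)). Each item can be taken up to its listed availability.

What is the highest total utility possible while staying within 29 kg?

1671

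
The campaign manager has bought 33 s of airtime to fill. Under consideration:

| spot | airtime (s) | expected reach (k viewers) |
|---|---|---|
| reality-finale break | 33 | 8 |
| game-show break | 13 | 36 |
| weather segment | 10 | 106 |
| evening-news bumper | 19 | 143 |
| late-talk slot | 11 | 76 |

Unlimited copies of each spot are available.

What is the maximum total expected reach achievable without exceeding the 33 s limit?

3×weather segment uses 30 of the 33 s and totals 318.
Every other selection either busts 33 s or fails to beat 318.

318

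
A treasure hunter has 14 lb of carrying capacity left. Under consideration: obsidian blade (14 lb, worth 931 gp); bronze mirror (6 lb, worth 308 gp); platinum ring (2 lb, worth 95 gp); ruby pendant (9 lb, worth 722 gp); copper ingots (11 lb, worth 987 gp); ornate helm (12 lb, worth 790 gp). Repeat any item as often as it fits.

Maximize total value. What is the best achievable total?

Platinum ring + copper ingots uses 13 of the 14 lb and totals 1082.
That's the maximum — no swap from here does better than 1082.

1082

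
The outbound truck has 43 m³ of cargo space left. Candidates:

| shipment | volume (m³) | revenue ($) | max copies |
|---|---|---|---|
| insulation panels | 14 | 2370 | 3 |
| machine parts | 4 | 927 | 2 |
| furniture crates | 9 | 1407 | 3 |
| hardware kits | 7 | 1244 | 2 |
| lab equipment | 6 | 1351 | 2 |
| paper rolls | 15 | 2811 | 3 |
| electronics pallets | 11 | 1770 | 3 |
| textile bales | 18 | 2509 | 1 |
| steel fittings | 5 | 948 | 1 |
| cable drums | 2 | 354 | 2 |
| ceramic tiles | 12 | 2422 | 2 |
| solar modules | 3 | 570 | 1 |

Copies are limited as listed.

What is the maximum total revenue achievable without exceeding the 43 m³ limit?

9043

Greedy by ratio would take 2×machine parts + 2×lab equipment + steel fittings + cable drums + ceramic tiles + solar modules: 42 m³ used, total 8850.
Dropping machine parts and steel fittings and cable drums frees 11 m³; slotting in ceramic tiles (12 m³) lifts the total to 9043 at 43 m³.
No other feasible combination exceeds 9043.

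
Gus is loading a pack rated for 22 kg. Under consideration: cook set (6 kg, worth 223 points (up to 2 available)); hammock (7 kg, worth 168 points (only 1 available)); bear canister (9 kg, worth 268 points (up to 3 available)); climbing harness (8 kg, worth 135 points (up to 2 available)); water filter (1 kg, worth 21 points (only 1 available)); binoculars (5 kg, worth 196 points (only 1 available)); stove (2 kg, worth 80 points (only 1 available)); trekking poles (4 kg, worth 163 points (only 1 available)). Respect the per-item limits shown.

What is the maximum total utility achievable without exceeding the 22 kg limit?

826

Greedy by ratio would take cook set + water filter + binoculars + stove + trekking poles: 18 kg used, total 683.
Dropping stove frees 2 kg; slotting in cook set (6 kg) lifts the total to 826 at 22 kg.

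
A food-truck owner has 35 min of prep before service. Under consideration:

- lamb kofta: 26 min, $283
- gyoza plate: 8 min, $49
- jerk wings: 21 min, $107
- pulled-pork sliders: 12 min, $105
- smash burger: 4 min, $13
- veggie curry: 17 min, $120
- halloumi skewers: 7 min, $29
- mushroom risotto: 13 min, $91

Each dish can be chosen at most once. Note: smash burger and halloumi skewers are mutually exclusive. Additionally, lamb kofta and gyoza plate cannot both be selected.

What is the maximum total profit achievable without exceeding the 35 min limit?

Lamb kofta + halloumi skewers uses 33 of the 35 min and totals 312.
No other feasible combination exceeds 312.

312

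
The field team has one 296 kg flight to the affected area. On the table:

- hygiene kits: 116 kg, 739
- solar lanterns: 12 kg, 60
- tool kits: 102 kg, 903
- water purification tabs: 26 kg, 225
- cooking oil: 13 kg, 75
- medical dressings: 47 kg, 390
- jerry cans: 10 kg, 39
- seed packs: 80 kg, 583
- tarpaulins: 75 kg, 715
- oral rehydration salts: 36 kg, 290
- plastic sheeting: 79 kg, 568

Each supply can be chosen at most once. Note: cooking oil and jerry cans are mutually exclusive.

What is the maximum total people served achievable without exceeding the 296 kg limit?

Best packing: tool kits + water purification tabs + medical dressings + jerry cans + tarpaulins + oral rehydration salts — 296 kg, 2562 total.
Runner-up tool kits + water purification tabs + medical dressings + tarpaulins + oral rehydration salts tops out at 2523.

2562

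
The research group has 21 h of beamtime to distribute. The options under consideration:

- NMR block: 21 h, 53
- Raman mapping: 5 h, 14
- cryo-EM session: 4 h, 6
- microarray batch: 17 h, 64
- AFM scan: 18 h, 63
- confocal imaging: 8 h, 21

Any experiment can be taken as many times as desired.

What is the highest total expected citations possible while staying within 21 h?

The ratio ordering already packs tightly: cryo-EM session + microarray batch, 21 h, 70.
Nothing else within 21 h beats 70.

70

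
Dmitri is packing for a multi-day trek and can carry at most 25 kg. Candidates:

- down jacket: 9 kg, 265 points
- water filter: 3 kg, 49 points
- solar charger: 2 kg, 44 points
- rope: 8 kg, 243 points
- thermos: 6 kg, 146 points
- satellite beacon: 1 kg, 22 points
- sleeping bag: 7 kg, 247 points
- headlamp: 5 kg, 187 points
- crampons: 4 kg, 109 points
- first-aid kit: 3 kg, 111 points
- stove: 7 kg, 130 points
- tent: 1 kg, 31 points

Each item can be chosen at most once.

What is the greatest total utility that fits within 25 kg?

841

Down jacket + sleeping bag + headlamp + first-aid kit + tent uses 25 of the 25 kg and totals 841.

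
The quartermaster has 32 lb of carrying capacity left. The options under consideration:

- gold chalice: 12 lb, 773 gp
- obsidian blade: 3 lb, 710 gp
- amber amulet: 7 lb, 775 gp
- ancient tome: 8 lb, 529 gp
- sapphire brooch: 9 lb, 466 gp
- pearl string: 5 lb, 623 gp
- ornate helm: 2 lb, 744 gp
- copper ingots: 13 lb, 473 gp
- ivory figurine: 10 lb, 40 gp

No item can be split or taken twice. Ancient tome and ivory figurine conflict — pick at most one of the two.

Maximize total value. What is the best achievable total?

3625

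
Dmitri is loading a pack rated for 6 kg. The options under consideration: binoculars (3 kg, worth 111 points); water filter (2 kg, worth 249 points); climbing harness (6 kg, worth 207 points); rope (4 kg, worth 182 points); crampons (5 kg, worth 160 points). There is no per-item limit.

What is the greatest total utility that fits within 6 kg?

Taking 3×water filter: 6 kg used, 747 in utility.

747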